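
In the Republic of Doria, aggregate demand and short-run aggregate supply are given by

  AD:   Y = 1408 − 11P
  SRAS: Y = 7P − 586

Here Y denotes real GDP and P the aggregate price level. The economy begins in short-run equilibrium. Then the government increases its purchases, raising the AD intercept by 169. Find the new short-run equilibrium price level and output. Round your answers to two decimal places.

P = 120.17, Y = 255.17

This is a positive demand shock: AD shifts right.
New AD: Y = 1577 − 11P.
Set AD = SRAS: 1577 − 11P = 7P − 586, so 2163 = 18P and P = 120.17.
Substituting into AD, Y = 255.17.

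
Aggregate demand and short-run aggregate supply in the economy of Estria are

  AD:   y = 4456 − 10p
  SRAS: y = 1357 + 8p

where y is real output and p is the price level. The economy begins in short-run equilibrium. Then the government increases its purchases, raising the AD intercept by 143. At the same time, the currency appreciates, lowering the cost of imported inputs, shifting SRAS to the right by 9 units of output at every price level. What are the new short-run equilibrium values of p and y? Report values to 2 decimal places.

After both shocks: AD is y = 4599 − 10p and SRAS is y = 1366 + 8p.
Setting them equal: 3233 = 18p, so p = 179.61.
Substituting into AD, y = 2802.89.

p = 179.61, y = 2802.89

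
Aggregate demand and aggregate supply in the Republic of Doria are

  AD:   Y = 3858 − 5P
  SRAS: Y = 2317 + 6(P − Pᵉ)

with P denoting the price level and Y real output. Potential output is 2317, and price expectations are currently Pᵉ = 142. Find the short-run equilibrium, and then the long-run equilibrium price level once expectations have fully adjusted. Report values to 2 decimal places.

Short run: with Pᵉ = 142, SRAS is Y = 1465 + 6P. Setting AD = SRAS gives 2393 = 11P, so P = 217.55 and Y = 3858 − 5P = 2770.27.
Output 2770.27 is above potential 2317, so over time expected prices rise and SRAS shifts left until Y returns to 2317.
Long run: Y = 2317 on the AD curve gives 2317 = 3858 − 5P, so P = 308.20.

Short run: P = 217.55, Y = 2770.27. Long run: P = 308.20.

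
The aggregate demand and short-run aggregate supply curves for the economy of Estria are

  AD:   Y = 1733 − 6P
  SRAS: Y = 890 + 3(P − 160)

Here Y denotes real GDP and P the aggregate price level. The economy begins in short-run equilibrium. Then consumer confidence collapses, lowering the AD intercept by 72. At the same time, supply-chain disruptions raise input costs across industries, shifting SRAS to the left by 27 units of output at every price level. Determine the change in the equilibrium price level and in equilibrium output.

ΔP = -5, ΔY = -42

After both shocks: AD is Y = 1661 − 6P and SRAS is Y = 383 + 3P.
Setting them equal: 1278 = 9P, so P = 142.
Y = 1661 − 6·142 = 809.
Initially P = 147, Y = 851, so ΔP = -5 and ΔY = -42.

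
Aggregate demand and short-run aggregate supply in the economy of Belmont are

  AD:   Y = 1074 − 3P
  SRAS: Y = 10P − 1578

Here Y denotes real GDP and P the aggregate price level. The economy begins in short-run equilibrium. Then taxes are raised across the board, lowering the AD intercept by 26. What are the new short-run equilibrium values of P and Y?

This is a negative demand shock: AD shifts left.
New AD: Y = 1048 − 3P.
Set AD = SRAS: 1048 − 3P = 10P − 1578, so 2626 = 13P and P = 202.
Y = 1048 − 3·202 = 442.

P = 202, Y = 442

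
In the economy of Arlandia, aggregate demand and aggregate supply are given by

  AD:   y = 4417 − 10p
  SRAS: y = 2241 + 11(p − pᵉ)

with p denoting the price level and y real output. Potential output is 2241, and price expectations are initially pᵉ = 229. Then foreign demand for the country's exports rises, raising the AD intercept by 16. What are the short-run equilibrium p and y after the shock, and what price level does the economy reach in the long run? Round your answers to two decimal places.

AD shifts right: new AD is y = 4433 − 10p. With pᵉ = 229, SRAS is y = 11p − 278.
Short run: 4433 − 10p = 11p − 278 gives 4711 = 21p, so p = 224.33 and y = 4433 − 10p = 2189.67.
y = 2189.67 is below potential 2241; expectations adjust and SRAS shifts right until y = 2241.
Long run: on the new AD curve, 2241 = 4433 − 10p gives p = 219.20.

Short run: p = 224.33, y = 2189.67. Long run: p = 219.20.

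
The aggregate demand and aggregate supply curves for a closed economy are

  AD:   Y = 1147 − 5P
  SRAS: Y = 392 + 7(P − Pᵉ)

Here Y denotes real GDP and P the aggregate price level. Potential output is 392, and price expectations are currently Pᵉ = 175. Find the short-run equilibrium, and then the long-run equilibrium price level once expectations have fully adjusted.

Short run: P = 165, Y = 322. Long run: P = 151.

Short run: with Pᵉ = 175, SRAS is Y = 7P − 833. Setting AD = SRAS gives 1980 = 12P, so P = 165 and Y = 1147 − 5·165 = 322.
Output 322 is below potential 392, so over time expected prices fall and SRAS shifts right until Y returns to 392.
Long run: Y = 392 on the AD curve gives 392 = 1147 − 5P, so P = 151.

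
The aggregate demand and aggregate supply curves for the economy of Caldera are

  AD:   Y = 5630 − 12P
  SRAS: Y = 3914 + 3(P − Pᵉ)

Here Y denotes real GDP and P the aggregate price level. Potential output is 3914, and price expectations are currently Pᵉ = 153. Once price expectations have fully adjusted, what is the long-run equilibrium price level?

Long-run P = 143

Short run: with Pᵉ = 153, SRAS is Y = 3455 + 3P. Setting AD = SRAS gives 2175 = 15P, so P = 145 and Y = 5630 − 12·145 = 3890.
Output 3890 is below potential 3914, so over time expected prices fall and SRAS shifts right until Y returns to 3914.
Long run: Y = 3914 on the AD curve gives 3914 = 5630 − 12P, so P = 143.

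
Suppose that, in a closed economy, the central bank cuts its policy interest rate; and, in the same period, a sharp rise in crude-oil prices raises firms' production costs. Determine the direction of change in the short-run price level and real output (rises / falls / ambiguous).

Price level: rises; output: ambiguous

The first event is a positive demand shock: AD shifts right, which by itself pushes P up and Y up.
The second is an adverse supply shock: SRAS shifts left, which by itself pushes P up and Y down.
Both shocks push P up, so P rises. The two shocks push Y in opposite directions, so the effect on Y is ambiguous.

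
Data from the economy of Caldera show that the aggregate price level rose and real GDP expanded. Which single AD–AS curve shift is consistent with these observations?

AD shifted right

P rose and Y rose. An AD shift moves P and Y in the same direction; an SRAS shift moves them in opposite directions.
Here P and Y moved in the same direction, so the AD curve shifted.
Since Y rose, AD shifted right.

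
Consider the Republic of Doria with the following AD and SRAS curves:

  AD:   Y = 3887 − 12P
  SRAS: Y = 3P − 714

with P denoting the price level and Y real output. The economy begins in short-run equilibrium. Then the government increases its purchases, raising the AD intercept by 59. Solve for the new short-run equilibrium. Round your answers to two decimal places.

This is a positive demand shock: AD shifts right.
New AD: Y = 3946 − 12P.
Set AD = SRAS: 3946 − 12P = 3P − 714, so 4660 = 15P and P = 310.67.
Substituting into AD, Y = 218.00.

P = 310.67, Y = 218.00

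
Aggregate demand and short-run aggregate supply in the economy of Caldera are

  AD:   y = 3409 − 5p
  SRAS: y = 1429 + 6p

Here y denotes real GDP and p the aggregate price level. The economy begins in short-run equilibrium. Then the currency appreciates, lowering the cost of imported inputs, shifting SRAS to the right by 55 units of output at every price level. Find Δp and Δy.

Δp = -5, Δy = +25

This is a positive supply shock: SRAS shifts right.
New SRAS: y = 1484 + 6p.
Set AD = SRAS: 3409 − 5p = 1484 + 6p, so 1925 = 11p and p = 175.
y = 3409 − 5·175 = 2534.
Initially p = 180, y = 2509, so Δp = -5 and Δy = +25.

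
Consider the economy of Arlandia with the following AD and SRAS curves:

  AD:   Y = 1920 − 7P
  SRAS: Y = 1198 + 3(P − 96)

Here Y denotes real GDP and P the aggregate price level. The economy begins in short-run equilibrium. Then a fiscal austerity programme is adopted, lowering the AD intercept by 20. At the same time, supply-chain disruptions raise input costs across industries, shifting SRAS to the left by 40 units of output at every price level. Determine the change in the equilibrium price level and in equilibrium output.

ΔP = +2, ΔY = -34

After both shocks: AD is Y = 1900 − 7P and SRAS is Y = 870 + 3P.
Setting them equal: 1030 = 10P, so P = 103.
Y = 1900 − 7·103 = 1179.
Initially P = 101, Y = 1213, so ΔP = +2 and ΔY = -34.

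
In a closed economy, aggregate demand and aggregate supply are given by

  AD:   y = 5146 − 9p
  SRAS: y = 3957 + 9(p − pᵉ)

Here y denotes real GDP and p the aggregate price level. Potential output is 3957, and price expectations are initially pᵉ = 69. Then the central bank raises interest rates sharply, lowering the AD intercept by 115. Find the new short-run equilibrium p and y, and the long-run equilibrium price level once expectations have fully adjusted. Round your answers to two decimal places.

AD shifts left: new AD is y = 5031 − 9p. With pᵉ = 69, SRAS is y = 3336 + 9p.
Short run: 5031 − 9p = 3336 + 9p gives 1695 = 18p, so p = 94.17 and y = 5031 − 9p = 4183.50.
y = 4183.50 is above potential 3957; expectations adjust and SRAS shifts left until y = 3957.
Long run: on the new AD curve, 3957 = 5031 − 9p gives p = 119.33.

Short run: p = 94.17, y = 4183.50. Long run: p = 119.33.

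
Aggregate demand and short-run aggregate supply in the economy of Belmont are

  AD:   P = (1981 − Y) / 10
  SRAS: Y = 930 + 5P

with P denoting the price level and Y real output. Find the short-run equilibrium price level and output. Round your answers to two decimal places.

Rearrange AD to Y = 1981 − 10P.
Set AD = SRAS: 1981 − 10P = 930 + 5P, so 1051 = 15P and P = 70.07.
Substituting into AD, Y = 1981 − 10P = 1280.33.

P = 70.07, Y = 1280.33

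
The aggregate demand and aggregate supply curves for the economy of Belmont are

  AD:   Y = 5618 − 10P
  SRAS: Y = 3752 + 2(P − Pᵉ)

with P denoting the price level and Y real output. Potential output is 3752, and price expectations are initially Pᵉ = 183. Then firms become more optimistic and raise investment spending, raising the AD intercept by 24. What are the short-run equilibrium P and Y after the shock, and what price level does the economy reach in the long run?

AD shifts right: new AD is Y = 5642 − 10P. With Pᵉ = 183, SRAS is Y = 3386 + 2P.
Short run: 5642 − 10P = 3386 + 2P gives 2256 = 12P, so P = 188 and Y = 5642 − 10·188 = 3762.
Y = 3762 is above potential 3752; expectations adjust and SRAS shifts left until Y = 3752.
Long run: on the new AD curve, 3752 = 5642 − 10P gives P = 189.

Short run: P = 188, Y = 3762. Long run: P = 189.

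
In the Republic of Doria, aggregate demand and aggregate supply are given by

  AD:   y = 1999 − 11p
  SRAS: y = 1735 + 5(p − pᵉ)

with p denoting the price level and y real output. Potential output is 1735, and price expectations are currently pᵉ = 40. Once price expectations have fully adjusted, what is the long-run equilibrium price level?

Short run: with pᵉ = 40, SRAS is y = 1535 + 5p. Setting AD = SRAS gives 464 = 16p, so p = 29 and y = 1999 − 11·29 = 1680.
Output 1680 is below potential 1735, so over time expected prices fall and SRAS shifts right until y returns to 1735.
Long run: y = 1735 on the AD curve gives 1735 = 1999 − 11p, so p = 24.

Long-run p = 24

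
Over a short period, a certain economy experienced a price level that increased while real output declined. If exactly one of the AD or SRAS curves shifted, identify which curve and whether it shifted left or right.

P rose and Y fell. An AD shift moves P and Y in the same direction; an SRAS shift moves them in opposite directions.
Here P and Y moved in opposite directions, so the SRAS curve shifted.
Since Y fell, SRAS shifted left.

SRAS shifted left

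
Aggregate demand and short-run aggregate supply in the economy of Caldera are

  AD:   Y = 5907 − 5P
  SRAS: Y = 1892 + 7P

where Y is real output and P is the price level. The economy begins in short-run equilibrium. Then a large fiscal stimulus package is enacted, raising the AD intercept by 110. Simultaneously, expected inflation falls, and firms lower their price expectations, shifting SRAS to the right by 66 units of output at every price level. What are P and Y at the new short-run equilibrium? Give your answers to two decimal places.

P = 338.25, Y = 4325.75

After both shocks: AD is Y = 6017 − 5P and SRAS is Y = 1958 + 7P.
Setting them equal: 4059 = 12P, so P = 338.25.
Substituting into AD, Y = 4325.75.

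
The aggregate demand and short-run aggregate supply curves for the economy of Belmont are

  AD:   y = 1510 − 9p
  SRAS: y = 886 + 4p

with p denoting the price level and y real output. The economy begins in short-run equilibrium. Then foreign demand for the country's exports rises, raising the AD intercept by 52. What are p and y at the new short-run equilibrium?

This is a positive demand shock: AD shifts right.
New AD: y = 1562 − 9p.
Set AD = SRAS: 1562 − 9p = 886 + 4p, so 676 = 13p and p = 52.
y = 1562 − 9·52 = 1094.

p = 52, y = 1094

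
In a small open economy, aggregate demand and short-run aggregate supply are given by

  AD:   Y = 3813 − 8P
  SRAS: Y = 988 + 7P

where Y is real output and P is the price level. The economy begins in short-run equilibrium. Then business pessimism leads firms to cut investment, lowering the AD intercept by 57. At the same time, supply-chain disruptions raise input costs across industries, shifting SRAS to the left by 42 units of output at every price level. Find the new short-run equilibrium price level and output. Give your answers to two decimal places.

P = 187.33, Y = 2257.33

After both shocks: AD is Y = 3756 − 8P and SRAS is Y = 946 + 7P.
Setting them equal: 2810 = 15P, so P = 187.33.
Substituting into AD, Y = 2257.33.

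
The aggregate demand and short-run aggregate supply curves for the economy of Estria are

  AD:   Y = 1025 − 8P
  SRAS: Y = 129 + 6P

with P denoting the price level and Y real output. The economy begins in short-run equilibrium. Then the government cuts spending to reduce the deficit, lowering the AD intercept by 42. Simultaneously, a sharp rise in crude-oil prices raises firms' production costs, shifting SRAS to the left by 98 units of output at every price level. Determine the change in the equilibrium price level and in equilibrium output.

After both shocks: AD is Y = 983 − 8P and SRAS is Y = 31 + 6P.
Setting them equal: 952 = 14P, so P = 68.
Y = 983 − 8·68 = 439.
Initially P = 64, Y = 513, so ΔP = +4 and ΔY = -74.

ΔP = +4, ΔY = -74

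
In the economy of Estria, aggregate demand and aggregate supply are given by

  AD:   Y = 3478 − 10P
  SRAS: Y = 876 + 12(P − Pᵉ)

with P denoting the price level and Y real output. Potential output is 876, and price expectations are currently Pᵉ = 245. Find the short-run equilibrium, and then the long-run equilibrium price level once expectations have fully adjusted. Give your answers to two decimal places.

Short run: P = 251.91, Y = 958.91. Long run: P = 260.20.

Short run: with Pᵉ = 245, SRAS is Y = 12P − 2064. Setting AD = SRAS gives 5542 = 22P, so P = 251.91 and Y = 3478 − 10P = 958.91.
Output 958.91 is above potential 876, so over time expected prices rise and SRAS shifts left until Y returns to 876.
Long run: Y = 876 on the AD curve gives 876 = 3478 − 10P, so P = 260.20.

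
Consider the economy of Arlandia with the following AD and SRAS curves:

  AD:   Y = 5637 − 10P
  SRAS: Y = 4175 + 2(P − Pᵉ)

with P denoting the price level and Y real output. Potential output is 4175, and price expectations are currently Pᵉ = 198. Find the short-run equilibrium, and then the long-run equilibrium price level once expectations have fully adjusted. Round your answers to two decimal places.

Short run: with Pᵉ = 198, SRAS is Y = 3779 + 2P. Setting AD = SRAS gives 1858 = 12P, so P = 154.83 and Y = 5637 − 10P = 4088.67.
Output 4088.67 is below potential 4175, so over time expected prices fall and SRAS shifts right until Y returns to 4175.
Long run: Y = 4175 on the AD curve gives 4175 = 5637 − 10P, so P = 146.20.

Short run: P = 154.83, Y = 4088.67. Long run: P = 146.20.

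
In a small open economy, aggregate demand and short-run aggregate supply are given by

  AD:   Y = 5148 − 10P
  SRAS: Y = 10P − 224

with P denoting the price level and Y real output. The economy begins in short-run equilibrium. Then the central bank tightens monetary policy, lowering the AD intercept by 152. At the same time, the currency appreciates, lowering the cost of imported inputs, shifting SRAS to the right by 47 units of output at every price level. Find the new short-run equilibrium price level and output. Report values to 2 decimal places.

P = 258.65, Y = 2409.50

After both shocks: AD is Y = 4996 − 10P and SRAS is Y = 10P − 177.
Setting them equal: 5173 = 20P, so P = 258.65.
Substituting into AD, Y = 2409.50.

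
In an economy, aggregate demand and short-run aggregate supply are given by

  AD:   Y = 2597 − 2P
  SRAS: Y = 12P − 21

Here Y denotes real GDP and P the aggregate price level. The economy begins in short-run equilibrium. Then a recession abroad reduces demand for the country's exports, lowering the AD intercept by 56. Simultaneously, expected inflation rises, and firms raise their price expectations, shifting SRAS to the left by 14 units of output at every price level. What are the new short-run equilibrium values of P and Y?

P = 184, Y = 2173

After both shocks: AD is Y = 2541 − 2P and SRAS is Y = 12P − 35.
Setting them equal: 2576 = 14P, so P = 184.
Y = 2541 − 2·184 = 2173.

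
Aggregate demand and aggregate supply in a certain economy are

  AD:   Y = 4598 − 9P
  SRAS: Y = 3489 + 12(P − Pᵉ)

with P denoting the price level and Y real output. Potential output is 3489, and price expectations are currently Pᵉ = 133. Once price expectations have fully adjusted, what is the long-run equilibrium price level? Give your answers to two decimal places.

Short run: with Pᵉ = 133, SRAS is Y = 1893 + 12P. Setting AD = SRAS gives 2705 = 21P, so P = 128.81 and Y = 4598 − 9P = 3438.71.
Output 3438.71 is below potential 3489, so over time expected prices fall and SRAS shifts right until Y returns to 3489.
Long run: Y = 3489 on the AD curve gives 3489 = 4598 − 9P, so P = 123.22.

Long-run P = 123.22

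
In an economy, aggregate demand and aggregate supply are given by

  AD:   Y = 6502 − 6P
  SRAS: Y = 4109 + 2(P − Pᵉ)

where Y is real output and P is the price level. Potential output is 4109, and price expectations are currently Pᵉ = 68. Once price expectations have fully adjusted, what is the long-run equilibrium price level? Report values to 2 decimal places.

Short run: with Pᵉ = 68, SRAS is Y = 3973 + 2P. Setting AD = SRAS gives 2529 = 8P, so P = 316.13 and Y = 6502 − 6P = 4605.25.
Output 4605.25 is above potential 4109, so over time expected prices rise and SRAS shifts left until Y returns to 4109.
Long run: Y = 4109 on the AD curve gives 4109 = 6502 − 6P, so P = 398.83.

Long-run P = 398.83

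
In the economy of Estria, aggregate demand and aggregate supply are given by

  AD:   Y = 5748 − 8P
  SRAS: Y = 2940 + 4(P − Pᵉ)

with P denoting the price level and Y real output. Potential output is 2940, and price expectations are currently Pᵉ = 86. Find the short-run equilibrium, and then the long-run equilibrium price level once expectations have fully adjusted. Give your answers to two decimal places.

Short run: with Pᵉ = 86, SRAS is Y = 2596 + 4P. Setting AD = SRAS gives 3152 = 12P, so P = 262.67 and Y = 5748 − 8P = 3646.67.
Output 3646.67 is above potential 2940, so over time expected prices rise and SRAS shifts left until Y returns to 2940.
Long run: Y = 2940 on the AD curve gives 2940 = 5748 − 8P, so P = 351.00.

Short run: P = 262.67, Y = 3646.67. Long run: P = 351.00.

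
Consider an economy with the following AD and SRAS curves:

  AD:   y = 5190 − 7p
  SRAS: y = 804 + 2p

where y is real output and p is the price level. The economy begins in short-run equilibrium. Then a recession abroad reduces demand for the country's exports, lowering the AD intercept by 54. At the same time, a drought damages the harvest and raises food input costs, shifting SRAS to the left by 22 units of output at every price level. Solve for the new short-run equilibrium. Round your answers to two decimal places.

p = 483.78, y = 1749.56

After both shocks: AD is y = 5136 − 7p and SRAS is y = 782 + 2p.
Setting them equal: 4354 = 9p, so p = 483.78.
Substituting into AD, y = 1749.56.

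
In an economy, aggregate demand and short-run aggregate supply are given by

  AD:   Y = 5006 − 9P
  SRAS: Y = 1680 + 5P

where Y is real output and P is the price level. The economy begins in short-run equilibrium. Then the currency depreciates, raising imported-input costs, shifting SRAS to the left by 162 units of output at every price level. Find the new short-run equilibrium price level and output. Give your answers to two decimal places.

This is a negative supply shock: SRAS shifts left.
New SRAS: Y = 1518 + 5P.
Set AD = SRAS: 5006 − 9P = 1518 + 5P, so 3488 = 14P and P = 249.14.
Substituting into AD, Y = 2763.71.

P = 249.14, Y = 2763.71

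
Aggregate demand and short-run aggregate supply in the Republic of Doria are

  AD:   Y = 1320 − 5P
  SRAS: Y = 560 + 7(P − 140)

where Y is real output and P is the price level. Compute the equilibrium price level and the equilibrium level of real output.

Write SRAS as Y = 560 + 7P − 980 = 7P − 420.
Set AD = SRAS: 1320 − 5P = 7P − 420, so 1740 = 12P and P = 145.
Then Y = 1320 − 5·145 = 595.

P = 145, Y = 595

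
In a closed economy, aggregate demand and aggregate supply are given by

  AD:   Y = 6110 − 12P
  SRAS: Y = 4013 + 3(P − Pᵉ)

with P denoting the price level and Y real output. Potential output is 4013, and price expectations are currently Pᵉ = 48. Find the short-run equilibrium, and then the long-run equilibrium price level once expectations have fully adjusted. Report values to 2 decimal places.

Short run: P = 149.40, Y = 4317.20. Long run: P = 174.75.

Short run: with Pᵉ = 48, SRAS is Y = 3869 + 3P. Setting AD = SRAS gives 2241 = 15P, so P = 149.40 and Y = 6110 − 12P = 4317.20.
Output 4317.20 is above potential 4013, so over time expected prices rise and SRAS shifts left until Y returns to 4013.
Long run: Y = 4013 on the AD curve gives 4013 = 6110 − 12P, so P = 174.75.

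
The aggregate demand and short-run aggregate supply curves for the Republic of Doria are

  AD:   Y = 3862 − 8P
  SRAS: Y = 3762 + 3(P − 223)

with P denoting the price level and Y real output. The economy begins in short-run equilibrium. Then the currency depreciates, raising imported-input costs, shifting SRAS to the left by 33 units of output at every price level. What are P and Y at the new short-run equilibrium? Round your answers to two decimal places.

This is a negative supply shock: SRAS shifts left.
New SRAS: Y = 3060 + 3P.
Set AD = SRAS: 3862 − 8P = 3060 + 3P, so 802 = 11P and P = 72.91.
Substituting into AD, Y = 3278.73.

P = 72.91, Y = 3278.73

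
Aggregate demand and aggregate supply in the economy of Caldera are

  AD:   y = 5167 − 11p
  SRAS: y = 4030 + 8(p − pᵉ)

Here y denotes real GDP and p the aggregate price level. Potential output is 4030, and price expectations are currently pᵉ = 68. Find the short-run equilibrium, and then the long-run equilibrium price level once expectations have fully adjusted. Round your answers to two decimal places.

Short run: p = 88.47, y = 4193.79. Long run: p = 103.36.

Short run: with pᵉ = 68, SRAS is y = 3486 + 8p. Setting AD = SRAS gives 1681 = 19p, so p = 88.47 and y = 5167 − 11p = 4193.79.
Output 4193.79 is above potential 4030, so over time expected prices rise and SRAS shifts left until y returns to 4030.
Long run: y = 4030 on the AD curve gives 4030 = 5167 − 11p, so p = 103.36.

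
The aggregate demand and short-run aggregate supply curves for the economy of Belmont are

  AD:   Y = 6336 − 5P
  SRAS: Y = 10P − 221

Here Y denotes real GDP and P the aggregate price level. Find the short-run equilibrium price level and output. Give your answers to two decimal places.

Set AD = SRAS: 6336 − 5P = 10P − 221, so 6557 = 15P and P = 437.13.
Substituting into AD, Y = 6336 − 5P = 4150.33.

P = 437.13, Y = 4150.33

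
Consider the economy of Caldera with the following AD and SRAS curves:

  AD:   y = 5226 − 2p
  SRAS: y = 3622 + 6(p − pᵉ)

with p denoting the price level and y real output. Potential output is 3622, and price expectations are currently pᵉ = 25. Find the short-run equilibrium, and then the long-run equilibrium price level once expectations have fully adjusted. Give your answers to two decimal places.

Short run: p = 219.25, y = 4787.50. Long run: p = 802.00.

Short run: with pᵉ = 25, SRAS is y = 3472 + 6p. Setting AD = SRAS gives 1754 = 8p, so p = 219.25 and y = 5226 − 2p = 4787.50.
Output 4787.50 is above potential 3622, so over time expected prices rise and SRAS shifts left until y returns to 3622.
Long run: y = 3622 on the AD curve gives 3622 = 5226 − 2p, so p = 802.00.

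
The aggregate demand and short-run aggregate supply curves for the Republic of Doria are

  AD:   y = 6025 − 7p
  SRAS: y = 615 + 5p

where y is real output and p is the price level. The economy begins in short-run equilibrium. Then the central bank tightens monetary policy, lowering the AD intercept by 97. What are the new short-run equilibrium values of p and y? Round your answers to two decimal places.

This is a negative demand shock: AD shifts left.
New AD: y = 5928 − 7p.
Set AD = SRAS: 5928 − 7p = 615 + 5p, so 5313 = 12p and p = 442.75.
Substituting into AD, y = 2828.75.

p = 442.75, y = 2828.75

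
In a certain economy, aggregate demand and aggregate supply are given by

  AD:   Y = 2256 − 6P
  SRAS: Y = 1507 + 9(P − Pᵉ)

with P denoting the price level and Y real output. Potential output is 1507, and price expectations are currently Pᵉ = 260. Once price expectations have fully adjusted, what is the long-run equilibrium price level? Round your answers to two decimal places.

Long-run P = 124.83

Short run: with Pᵉ = 260, SRAS is Y = 9P − 833. Setting AD = SRAS gives 3089 = 15P, so P = 205.93 and Y = 2256 − 6P = 1020.40.
Output 1020.40 is below potential 1507, so over time expected prices fall and SRAS shifts right until Y returns to 1507.
Long run: Y = 1507 on the AD curve gives 1507 = 2256 − 6P, so P = 124.83.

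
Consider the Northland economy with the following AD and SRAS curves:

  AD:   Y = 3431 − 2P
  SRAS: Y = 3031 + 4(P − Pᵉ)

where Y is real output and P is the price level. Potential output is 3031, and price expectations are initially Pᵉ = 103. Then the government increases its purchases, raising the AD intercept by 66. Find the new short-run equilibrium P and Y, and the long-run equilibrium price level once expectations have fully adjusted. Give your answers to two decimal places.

Short run: P = 146.33, Y = 3204.33. Long run: P = 233.00.

AD shifts right: new AD is Y = 3497 − 2P. With Pᵉ = 103, SRAS is Y = 2619 + 4P.
Short run: 3497 − 2P = 2619 + 4P gives 878 = 6P, so P = 146.33 and Y = 3497 − 2P = 3204.33.
Y = 3204.33 is above potential 3031; expectations adjust and SRAS shifts left until Y = 3031.
Long run: on the new AD curve, 3031 = 3497 − 2P gives P = 233.00.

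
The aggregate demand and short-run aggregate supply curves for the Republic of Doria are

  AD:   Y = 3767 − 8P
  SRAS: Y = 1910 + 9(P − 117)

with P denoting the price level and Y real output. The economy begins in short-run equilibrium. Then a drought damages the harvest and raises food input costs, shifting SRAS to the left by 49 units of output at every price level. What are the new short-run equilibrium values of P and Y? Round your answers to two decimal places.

This is a negative supply shock: SRAS shifts left.
New SRAS: Y = 808 + 9P.
Set AD = SRAS: 3767 − 8P = 808 + 9P, so 2959 = 17P and P = 174.06.
Substituting into AD, Y = 2374.53.

P = 174.06, Y = 2374.53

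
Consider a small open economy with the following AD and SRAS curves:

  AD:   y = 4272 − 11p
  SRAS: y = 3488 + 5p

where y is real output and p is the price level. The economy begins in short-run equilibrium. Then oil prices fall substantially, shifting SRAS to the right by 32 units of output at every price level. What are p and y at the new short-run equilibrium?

This is a positive supply shock: SRAS shifts right.
New SRAS: y = 3520 + 5p.
Set AD = SRAS: 4272 − 11p = 3520 + 5p, so 752 = 16p and p = 47.
y = 4272 − 11·47 = 3755.

p = 47, y = 3755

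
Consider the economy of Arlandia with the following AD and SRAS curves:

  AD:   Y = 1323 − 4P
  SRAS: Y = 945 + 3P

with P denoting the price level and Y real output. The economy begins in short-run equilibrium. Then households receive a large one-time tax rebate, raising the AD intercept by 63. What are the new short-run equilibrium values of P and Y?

P = 63, Y = 1134

This is a positive demand shock: AD shifts right.
New AD: Y = 1386 − 4P.
Set AD = SRAS: 1386 − 4P = 945 + 3P, so 441 = 7P and P = 63.
Y = 1386 − 4·63 = 1134.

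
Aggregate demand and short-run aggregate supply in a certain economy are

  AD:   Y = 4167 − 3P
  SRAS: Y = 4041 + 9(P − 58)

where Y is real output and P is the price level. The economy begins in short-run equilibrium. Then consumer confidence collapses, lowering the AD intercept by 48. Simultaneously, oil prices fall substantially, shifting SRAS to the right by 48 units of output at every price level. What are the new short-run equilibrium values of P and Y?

P = 46, Y = 3981

After both shocks: AD is Y = 4119 − 3P and SRAS is Y = 3567 + 9P.
Setting them equal: 552 = 12P, so P = 46.
Y = 4119 − 3·46 = 3981.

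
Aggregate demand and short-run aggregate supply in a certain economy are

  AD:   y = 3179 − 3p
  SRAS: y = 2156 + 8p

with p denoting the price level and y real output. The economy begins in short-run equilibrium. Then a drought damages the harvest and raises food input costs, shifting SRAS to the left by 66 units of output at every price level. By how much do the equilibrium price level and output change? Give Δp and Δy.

Δp = +6, Δy = -18

This is a negative supply shock: SRAS shifts left.
New SRAS: y = 2090 + 8p.
Set AD = SRAS: 3179 − 3p = 2090 + 8p, so 1089 = 11p and p = 99.
y = 3179 − 3·99 = 2882.
Initially p = 93, y = 2900, so Δp = +6 and Δy = -18.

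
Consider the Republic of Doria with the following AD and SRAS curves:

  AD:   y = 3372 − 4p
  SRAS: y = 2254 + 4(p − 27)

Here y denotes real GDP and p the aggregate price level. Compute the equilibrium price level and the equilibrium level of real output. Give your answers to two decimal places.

p = 153.25, y = 2759.00

Write SRAS as y = 2254 + 4p − 108 = 2146 + 4p.
Set AD = SRAS: 3372 − 4p = 2146 + 4p, so 1226 = 8p and p = 153.25.
Substituting into AD, y = 3372 − 4p = 2759.00.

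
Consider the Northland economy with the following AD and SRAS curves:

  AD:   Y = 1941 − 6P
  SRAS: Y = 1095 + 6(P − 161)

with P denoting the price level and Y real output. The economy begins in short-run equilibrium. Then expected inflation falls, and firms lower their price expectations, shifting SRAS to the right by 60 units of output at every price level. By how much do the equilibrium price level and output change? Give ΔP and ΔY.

This is a positive supply shock: SRAS shifts right.
New SRAS: Y = 189 + 6P.
Set AD = SRAS: 1941 − 6P = 189 + 6P, so 1752 = 12P and P = 146.
Y = 1941 − 6·146 = 1065.
Initially P = 151, Y = 1035, so ΔP = -5 and ΔY = +30.

ΔP = -5, ΔY = +30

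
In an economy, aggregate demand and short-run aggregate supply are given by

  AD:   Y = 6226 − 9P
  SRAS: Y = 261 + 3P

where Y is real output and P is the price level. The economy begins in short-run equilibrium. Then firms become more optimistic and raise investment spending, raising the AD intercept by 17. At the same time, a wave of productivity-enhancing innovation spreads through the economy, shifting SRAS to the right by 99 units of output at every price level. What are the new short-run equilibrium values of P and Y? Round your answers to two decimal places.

After both shocks: AD is Y = 6243 − 9P and SRAS is Y = 360 + 3P.
Setting them equal: 5883 = 12P, so P = 490.25.
Substituting into AD, Y = 1830.75.

P = 490.25, Y = 1830.75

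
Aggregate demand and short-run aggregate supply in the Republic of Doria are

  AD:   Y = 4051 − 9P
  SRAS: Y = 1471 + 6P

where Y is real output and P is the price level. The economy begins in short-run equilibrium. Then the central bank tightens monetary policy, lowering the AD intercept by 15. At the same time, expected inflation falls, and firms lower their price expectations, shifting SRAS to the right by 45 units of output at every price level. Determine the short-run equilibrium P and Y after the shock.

P = 168, Y = 2524

After both shocks: AD is Y = 4036 − 9P and SRAS is Y = 1516 + 6P.
Setting them equal: 2520 = 15P, so P = 168.
Y = 4036 − 9·168 = 2524.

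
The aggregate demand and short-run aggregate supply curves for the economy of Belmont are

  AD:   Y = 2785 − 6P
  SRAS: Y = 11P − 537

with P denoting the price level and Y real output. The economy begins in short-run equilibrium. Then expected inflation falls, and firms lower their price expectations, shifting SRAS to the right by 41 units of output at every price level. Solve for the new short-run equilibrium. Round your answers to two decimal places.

P = 193.00, Y = 1627.00

This is a positive supply shock: SRAS shifts right.
New SRAS: Y = 11P − 496.
Set AD = SRAS: 2785 − 6P = 11P − 496, so 3281 = 17P and P = 193.00.
Substituting into AD, Y = 1627.00.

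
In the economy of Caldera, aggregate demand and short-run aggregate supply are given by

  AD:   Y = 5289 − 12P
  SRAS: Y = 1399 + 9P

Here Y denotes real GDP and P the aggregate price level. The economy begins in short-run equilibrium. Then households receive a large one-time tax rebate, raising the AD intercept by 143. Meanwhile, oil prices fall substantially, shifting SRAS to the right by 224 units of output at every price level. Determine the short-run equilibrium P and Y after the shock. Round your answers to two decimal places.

P = 181.38, Y = 3255.43

After both shocks: AD is Y = 5432 − 12P and SRAS is Y = 1623 + 9P.
Setting them equal: 3809 = 21P, so P = 181.38.
Substituting into AD, Y = 3255.43.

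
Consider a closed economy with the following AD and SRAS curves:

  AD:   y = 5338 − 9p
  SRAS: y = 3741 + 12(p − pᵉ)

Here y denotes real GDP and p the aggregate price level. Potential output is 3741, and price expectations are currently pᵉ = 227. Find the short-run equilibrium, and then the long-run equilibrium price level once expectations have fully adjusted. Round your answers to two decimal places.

Short run: p = 205.76, y = 3486.14. Long run: p = 177.44.

Short run: with pᵉ = 227, SRAS is y = 1017 + 12p. Setting AD = SRAS gives 4321 = 21p, so p = 205.76 and y = 5338 − 9p = 3486.14.
Output 3486.14 is below potential 3741, so over time expected prices fall and SRAS shifts right until y returns to 3741.
Long run: y = 3741 on the AD curve gives 3741 = 5338 − 9p, so p = 177.44.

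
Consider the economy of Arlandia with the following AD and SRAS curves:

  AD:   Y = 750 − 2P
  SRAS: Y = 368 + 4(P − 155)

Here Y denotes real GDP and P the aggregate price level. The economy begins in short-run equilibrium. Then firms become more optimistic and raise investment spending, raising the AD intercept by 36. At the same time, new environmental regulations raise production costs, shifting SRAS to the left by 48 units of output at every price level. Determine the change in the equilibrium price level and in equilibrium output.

ΔP = +14, ΔY = +8

After both shocks: AD is Y = 786 − 2P and SRAS is Y = 4P − 300.
Setting them equal: 1086 = 6P, so P = 181.
Y = 786 − 2·181 = 424.
Initially P = 167, Y = 416, so ΔP = +14 and ΔY = +8.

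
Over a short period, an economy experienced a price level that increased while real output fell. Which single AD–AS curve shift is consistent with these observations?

SRAS shifted left

P rose and Y fell. An AD shift moves P and Y in the same direction; an SRAS shift moves them in opposite directions.
Here P and Y moved in opposite directions, so the SRAS curve shifted.
Since Y fell, SRAS shifted left.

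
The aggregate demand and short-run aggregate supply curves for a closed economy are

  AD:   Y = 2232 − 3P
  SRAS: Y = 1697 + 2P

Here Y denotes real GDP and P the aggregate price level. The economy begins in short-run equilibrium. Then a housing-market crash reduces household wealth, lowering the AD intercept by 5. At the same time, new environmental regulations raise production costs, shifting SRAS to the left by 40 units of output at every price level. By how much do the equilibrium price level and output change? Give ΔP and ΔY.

After both shocks: AD is Y = 2227 − 3P and SRAS is Y = 1657 + 2P.
Setting them equal: 570 = 5P, so P = 114.
Y = 2227 − 3·114 = 1885.
Initially P = 107, Y = 1911, so ΔP = +7 and ΔY = -26.

ΔP = +7, ΔY = -26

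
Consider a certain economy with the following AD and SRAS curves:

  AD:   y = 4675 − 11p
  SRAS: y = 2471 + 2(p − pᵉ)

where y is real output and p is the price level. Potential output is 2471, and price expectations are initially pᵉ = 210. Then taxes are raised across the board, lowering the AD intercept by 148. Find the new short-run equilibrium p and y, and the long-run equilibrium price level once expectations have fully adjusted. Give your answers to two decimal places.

Short run: p = 190.46, y = 2431.92. Long run: p = 186.91.

AD shifts left: new AD is y = 4527 − 11p. With pᵉ = 210, SRAS is y = 2051 + 2p.
Short run: 4527 − 11p = 2051 + 2p gives 2476 = 13p, so p = 190.46 and y = 4527 − 11p = 2431.92.
y = 2431.92 is below potential 2471; expectations adjust and SRAS shifts right until y = 2471.
Long run: on the new AD curve, 2471 = 4527 − 11p gives p = 186.91.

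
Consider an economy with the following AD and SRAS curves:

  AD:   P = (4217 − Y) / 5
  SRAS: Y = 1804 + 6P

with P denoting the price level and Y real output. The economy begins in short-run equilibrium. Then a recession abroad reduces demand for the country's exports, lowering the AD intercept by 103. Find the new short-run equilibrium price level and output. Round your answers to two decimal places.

P = 210.00, Y = 3064.00

This is a negative demand shock: AD shifts left.
New AD: Y = 4114 − 5P.
Set AD = SRAS: 4114 − 5P = 1804 + 6P, so 2310 = 11P and P = 210.00.
Substituting into AD, Y = 3064.00.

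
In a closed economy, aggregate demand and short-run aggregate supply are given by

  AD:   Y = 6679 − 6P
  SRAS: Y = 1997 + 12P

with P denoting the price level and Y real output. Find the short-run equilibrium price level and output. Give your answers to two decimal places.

P = 260.11, Y = 5118.33

Set AD = SRAS: 6679 − 6P = 1997 + 12P, so 4682 = 18P and P = 260.11.
Substituting into AD, Y = 6679 − 6P = 5118.33.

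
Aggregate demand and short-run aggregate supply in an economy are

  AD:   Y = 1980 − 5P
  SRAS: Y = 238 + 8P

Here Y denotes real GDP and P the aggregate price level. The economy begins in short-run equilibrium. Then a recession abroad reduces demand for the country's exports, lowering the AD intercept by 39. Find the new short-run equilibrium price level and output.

This is a negative demand shock: AD shifts left.
New AD: Y = 1941 − 5P.
Set AD = SRAS: 1941 − 5P = 238 + 8P, so 1703 = 13P and P = 131.
Y = 1941 − 5·131 = 1286.

P = 131, Y = 1286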